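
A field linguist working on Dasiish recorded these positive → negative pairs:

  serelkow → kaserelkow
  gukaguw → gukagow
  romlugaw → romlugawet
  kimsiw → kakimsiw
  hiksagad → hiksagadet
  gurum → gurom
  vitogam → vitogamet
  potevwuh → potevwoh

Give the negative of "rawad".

romlugaw and gukaguw both end in -w yet inflect differently (romlugawet, gukagow), so the final letter is not what conditions the rule; the last vowel is.
"rawad" has last vowel 'a'. The stems whose last vowel is 'a' (romlugaw → romlugawet, hiksagad → hiksagadet, vitogam → vitogamet) add -et.
The other patterns: stems whose last vowel is 'u' change the last vowel to 'o'; stems whose last vowel is 'i' or 'o' add the prefix ka-.
So rawad → rawadet.

rawadet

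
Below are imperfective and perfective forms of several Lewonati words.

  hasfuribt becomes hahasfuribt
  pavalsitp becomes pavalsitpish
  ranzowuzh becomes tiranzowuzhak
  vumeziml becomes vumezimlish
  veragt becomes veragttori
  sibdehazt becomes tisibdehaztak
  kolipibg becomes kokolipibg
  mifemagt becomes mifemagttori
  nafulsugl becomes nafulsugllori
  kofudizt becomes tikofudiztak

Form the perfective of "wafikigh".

wafikighhori

veragt and sibdehazt both end in -t yet inflect differently (veragttori, tisibdehaztak), so the final letter is not what conditions the rule; the second-to-last letter is.
"wafikigh" has second-to-last letter 'g'. The stems whose second-to-last letter is 'g' (nafulsugl → nafulsugllori, veragt → veragttori, mifemagt → mifemagttori) double the final consonant and add -ori.
The other patterns: stems whose second-to-last letter is 'z' add ti- … -ak around the stem; stems whose second-to-last letter is 'b' repeat the first consonant+vowel as a prefix; stems whose second-to-last letter is 'm' or 't' add -ish.
So wafikigh → wafikighhori.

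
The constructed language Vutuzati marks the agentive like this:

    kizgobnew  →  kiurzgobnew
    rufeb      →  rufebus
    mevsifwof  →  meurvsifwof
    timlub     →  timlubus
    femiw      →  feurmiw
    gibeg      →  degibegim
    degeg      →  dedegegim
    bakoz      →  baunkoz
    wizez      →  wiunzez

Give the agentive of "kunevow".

kuurnevow

gibeg and rufeb both have last vowel 'e' yet inflect differently (degibegim, rufebus), so the last vowel is not what conditions the rule; the final letter is.
"kunevow" ends in -w. The stems ending in -w (femiw → feurmiw, kizgobnew → kiurzgobnew) insert -ur- after the first vowel.
So kunevow → kuurnevow.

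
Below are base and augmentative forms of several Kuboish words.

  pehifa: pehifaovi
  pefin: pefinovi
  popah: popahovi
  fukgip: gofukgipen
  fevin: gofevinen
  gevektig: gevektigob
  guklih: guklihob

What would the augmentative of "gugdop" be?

gugdopob

pefin and fevin both end in -n yet inflect differently (pefinovi, gofevinen), so the final letter is not what conditions the rule; the first letter is.
"gugdop" begins with g-. The stems beginning with g- (gevektig → gevektigob, guklih → guklihob) add -ob.
The other patterns: stems beginning with p- add -ovi; stems beginning with f- add go- … -en around the stem.
So gugdop → gugdopob.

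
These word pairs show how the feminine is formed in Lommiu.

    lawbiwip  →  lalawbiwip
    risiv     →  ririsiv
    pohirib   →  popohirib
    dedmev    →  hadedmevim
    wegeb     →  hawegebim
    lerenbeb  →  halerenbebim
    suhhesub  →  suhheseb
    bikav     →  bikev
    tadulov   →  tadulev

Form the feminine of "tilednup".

risiv and dedmev both end in -v yet inflect differently (ririsiv, hadedmevim), so the final letter is not what conditions the rule; the last vowel is.
"tilednup" has last vowel 'u'. The one such stem in the data (suhhesub → suhheseb) changes the last vowel to 'e' (as do bikav, tadulov), so the same rule applies.
The other patterns: stems whose last vowel is 'i' repeat the first consonant+vowel as a prefix; stems whose last vowel is 'e' add ha- … -im around the stem.
So tilednup → tilednep.

tilednep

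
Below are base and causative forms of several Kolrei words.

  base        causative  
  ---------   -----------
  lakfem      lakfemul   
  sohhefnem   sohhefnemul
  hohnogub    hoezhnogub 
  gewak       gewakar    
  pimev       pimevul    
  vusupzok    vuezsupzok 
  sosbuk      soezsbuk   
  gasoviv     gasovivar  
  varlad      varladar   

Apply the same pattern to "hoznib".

pimev and gasoviv both end in -v yet inflect differently (pimevul, gasovivar), so the final letter is not what conditions the rule; the last vowel is.
"hoznib" has last vowel 'i'. The one such stem in the data (gasoviv → gasovivar) adds -ar, so the same rule applies.
The other patterns: stems whose last vowel is 'e' add -ul; stems whose last vowel is 'o' or 'u' insert -ez- after the first vowel.
So hoznib → hoznibar.

hoznibar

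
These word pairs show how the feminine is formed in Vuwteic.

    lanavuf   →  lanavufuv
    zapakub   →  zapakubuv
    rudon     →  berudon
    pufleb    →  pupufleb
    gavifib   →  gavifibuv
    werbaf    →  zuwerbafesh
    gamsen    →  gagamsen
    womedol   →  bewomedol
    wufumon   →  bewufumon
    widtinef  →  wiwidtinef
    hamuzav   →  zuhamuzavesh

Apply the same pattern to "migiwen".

mimigiwen

werbaf and widtinef both end in -f yet inflect differently (zuwerbafesh, wiwidtinef), so the final letter is not what conditions the rule; the last vowel is.
"migiwen" has last vowel 'e'. The stems whose last vowel is 'e' (gamsen → gagamsen, pufleb → pupufleb, widtinef → wiwidtinef) repeat the first consonant+vowel as a prefix.
The other patterns: stems whose last vowel is 'a' add zu- … -esh around the stem; stems whose last vowel is 'o' add the prefix be-; stems whose last vowel is 'i' or 'u' add -uv.
So migiwen → mimigiwen.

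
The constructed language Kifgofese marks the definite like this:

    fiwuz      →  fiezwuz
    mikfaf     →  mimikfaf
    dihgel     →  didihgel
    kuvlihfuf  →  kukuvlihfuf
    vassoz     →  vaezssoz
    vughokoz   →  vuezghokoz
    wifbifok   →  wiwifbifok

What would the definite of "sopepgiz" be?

"sopepgiz" ends in -z. The stems ending in -z (vughokoz → vuezghokoz, fiwuz → fiezwuz, vassoz → vaezssoz) insert -ez- after the first vowel.
The other pattern: stems ending in -f, -k or -l repeat the first consonant+vowel as a prefix.
So sopepgiz → soezpepgiz.

soezpepgiz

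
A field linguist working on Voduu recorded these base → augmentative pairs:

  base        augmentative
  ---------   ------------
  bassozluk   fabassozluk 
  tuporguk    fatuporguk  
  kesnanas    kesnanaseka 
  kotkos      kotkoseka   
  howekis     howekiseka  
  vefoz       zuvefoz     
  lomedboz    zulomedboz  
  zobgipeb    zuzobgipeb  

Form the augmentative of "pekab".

kotkos and vefoz both have last vowel 'o' yet inflect differently (kotkoseka, zuvefoz), so the last vowel is not what conditions the rule; the final letter is.
"pekab" ends in -b. The one such stem in the data (zobgipeb → zuzobgipeb) adds the prefix zu-, so the same rule applies.
So pekab → zupekab.

zupekab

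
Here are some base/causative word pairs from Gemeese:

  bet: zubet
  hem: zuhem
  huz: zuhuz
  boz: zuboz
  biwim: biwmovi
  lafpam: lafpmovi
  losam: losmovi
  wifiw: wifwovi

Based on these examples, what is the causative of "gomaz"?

hem and biwim both end in -m yet inflect differently (zuhem, biwmovi), so the final letter is not what conditions the rule; the number of vowels is.
"gomaz" has 2 vowels. The stems with 2 vowels (biwim → biwmovi, lafpam → lafpmovi, losam → losmovi) delete the last vowel and add -ovi.
The other pattern: stems with 1 vowel add the prefix zu-.
So gomaz → gomzovi.

gomzovi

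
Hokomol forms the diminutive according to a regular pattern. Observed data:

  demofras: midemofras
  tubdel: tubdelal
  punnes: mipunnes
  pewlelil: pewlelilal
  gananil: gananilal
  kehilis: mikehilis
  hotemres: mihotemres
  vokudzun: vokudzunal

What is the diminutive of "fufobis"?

kehilis and gananil both have last vowel 'i' yet inflect differently (mikehilis, gananilal), so the last vowel is not what conditions the rule; the final letter is.
"fufobis" ends in -s. The stems ending in -s (hotemres → mihotemres, kehilis → mikehilis, punnes → mipunnes) add the prefix mi-.
The other pattern: stems ending in -l or -n add -al.
So fufobis → mifufobis.

mifufobis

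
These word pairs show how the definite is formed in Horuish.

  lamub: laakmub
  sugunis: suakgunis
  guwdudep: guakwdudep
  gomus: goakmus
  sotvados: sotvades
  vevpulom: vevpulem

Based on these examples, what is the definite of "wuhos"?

sotvados and sugunis both end in -s yet inflect differently (sotvades, suakgunis), so the final letter is not what conditions the rule; the last vowel is.
"wuhos" has last vowel 'o'. The stems whose last vowel is 'o' (vevpulom → vevpulem, sotvados → sotvades) change the last vowel to 'e'.
So wuhos → wuhes.

wuhes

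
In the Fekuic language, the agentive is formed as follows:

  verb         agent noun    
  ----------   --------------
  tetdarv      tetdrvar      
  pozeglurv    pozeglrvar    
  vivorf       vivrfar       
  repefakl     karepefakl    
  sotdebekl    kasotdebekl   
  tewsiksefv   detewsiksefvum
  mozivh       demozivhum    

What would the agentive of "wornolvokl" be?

kawornolvokl

"wornolvokl" has second-to-last letter 'k'. The stems whose second-to-last letter is 'k' (repefakl → karepefakl, sotdebekl → kasotdebekl) add the prefix ka-.
So wornolvokl → kawornolvokl.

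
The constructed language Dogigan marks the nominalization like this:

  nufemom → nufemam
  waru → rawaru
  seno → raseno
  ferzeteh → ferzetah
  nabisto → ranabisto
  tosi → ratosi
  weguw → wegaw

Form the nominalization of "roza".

raroza

nufemom and seno both have last vowel 'o' yet inflect differently (nufemam, raseno), so the last vowel is not what conditions the rule; whether the stem ends in a vowel or a consonant is.
"roza" ends in a vowel. The stems ending in a vowel (tosi → ratosi, seno → raseno, waru → rawaru) add the prefix ra-.
So roza → raroza.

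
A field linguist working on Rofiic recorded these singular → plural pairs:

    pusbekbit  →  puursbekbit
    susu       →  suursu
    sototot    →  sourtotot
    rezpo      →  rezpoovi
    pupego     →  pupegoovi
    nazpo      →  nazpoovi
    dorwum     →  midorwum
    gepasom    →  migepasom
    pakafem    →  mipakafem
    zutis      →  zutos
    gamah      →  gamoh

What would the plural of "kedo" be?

kedoovi

"kedo" ends in -o. The stems ending in -o (rezpo → rezpoovi, pupego → pupegoovi, nazpo → nazpoovi) add -ovi.
So kedo → kedoovi.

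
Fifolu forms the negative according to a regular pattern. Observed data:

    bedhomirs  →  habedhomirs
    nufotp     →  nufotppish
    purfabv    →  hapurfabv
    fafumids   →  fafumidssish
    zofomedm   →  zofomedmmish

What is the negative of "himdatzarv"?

hahimdatzarv

fafumids and bedhomirs both end in -s yet inflect differently (fafumidssish, habedhomirs), so the final letter is not what conditions the rule; the second-to-last letter is.
"himdatzarv" has second-to-last letter 'r'. The one such stem in the data (bedhomirs → habedhomirs) adds the prefix ha-, so the same rule applies.
The other pattern: stems whose second-to-last letter is 'd' or 't' double the final consonant and add -ish.
So himdatzarv → hahimdatzarv.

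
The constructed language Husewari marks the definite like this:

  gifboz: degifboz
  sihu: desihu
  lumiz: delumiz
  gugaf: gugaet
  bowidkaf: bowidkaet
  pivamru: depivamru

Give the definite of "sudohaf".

gugaf and gifboz both begin with g- yet inflect differently (gugaet, degifboz), so the first letter is not what conditions the rule; the final letter is.
"sudohaf" ends in -f. The stems ending in -f (gugaf → gugaet, bowidkaf → bowidkaet) drop the final letter and add -et.
So sudohaf → sudohaet.

sudohaet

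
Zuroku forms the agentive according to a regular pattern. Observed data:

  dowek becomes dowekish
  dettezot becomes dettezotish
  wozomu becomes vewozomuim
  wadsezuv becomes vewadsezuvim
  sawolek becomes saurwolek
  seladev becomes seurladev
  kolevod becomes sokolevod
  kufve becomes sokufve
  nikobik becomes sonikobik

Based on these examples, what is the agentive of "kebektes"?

dowek and sawolek both end in -k yet inflect differently (dowekish, saurwolek), so the final letter is not what conditions the rule; the first letter is.
"kebektes" begins with k-. The stems beginning with k- (kolevod → sokolevod, kufve → sokufve) add the prefix so-.
The other patterns: stems beginning with d- add -ish; stems beginning with w- add ve- … -im around the stem; stems beginning with s- insert -ur- after the first vowel.
So kebektes → sokebektes.

sokebektes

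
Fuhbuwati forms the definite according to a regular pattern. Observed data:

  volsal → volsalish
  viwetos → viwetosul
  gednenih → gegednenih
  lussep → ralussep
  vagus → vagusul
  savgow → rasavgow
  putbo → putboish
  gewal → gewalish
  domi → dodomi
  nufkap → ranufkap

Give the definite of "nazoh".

savgow and viwetos both have last vowel 'o' yet inflect differently (rasavgow, viwetosul), so the last vowel is not what conditions the rule; the final letter is.
"nazoh" ends in -h. The one such stem in the data (gednenih → gegednenih) repeats the first consonant+vowel as a prefix (as does domi), so the same rule applies.
The other patterns: stems ending in -p or -w add the prefix ra-; stems ending in -s add -ul; stems ending in -l or -o add -ish.
So nazoh → nanazoh.

nanazoh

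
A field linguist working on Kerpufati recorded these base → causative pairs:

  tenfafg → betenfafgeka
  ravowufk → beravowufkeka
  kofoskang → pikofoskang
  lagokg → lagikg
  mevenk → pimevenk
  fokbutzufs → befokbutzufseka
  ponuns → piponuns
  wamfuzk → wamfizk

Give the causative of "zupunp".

"zupunp" has second-to-last letter 'n'. The stems whose second-to-last letter is 'n' (ponuns → piponuns, kofoskang → pikofoskang, mevenk → pimevenk) add the prefix pi-.
The other patterns: stems whose second-to-last letter is 'f' add be- … -eka around the stem; stems whose second-to-last letter is 'k' or 'z' change the last vowel to 'i'.
So zupunp → pizupunp.

pizupunp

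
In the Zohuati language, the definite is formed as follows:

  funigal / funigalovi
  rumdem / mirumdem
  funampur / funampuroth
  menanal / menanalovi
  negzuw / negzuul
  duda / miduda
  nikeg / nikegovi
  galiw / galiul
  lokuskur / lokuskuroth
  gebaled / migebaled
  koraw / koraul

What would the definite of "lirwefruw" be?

lirwefruul

"lirwefruw" ends in -w. The stems ending in -w (koraw → koraul, galiw → galiul, negzuw → negzuul) drop the final letter and add -ul.
So lirwefruw → lirwefruul.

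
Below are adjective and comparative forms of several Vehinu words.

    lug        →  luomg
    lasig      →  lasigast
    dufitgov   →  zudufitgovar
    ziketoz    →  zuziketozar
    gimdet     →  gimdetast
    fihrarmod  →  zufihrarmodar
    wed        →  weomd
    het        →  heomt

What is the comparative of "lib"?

het and gimdet both end in -t yet inflect differently (heomt, gimdetast), so the final letter is not what conditions the rule; the number of vowels is.
"lib" has 1 vowel. The stems with 1 vowel (wed → weomd, het → heomt, lug → luomg) insert -om- after the first vowel.
The other patterns: stems with 2 vowels add -ast; stems with 3 vowels add zu- … -ar around the stem.
So lib → liomb.

liomb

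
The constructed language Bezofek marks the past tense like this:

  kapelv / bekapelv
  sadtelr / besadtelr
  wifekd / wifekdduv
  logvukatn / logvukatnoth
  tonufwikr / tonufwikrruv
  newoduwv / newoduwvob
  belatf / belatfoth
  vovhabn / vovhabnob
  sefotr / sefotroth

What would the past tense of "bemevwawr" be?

tonufwikr and sadtelr both end in -r yet inflect differently (tonufwikrruv, besadtelr), so the final letter is not what conditions the rule; the second-to-last letter is.
"bemevwawr" has second-to-last letter 'w'. The one such stem in the data (newoduwv → newoduwvob) adds -ob, so the same rule applies.
The other patterns: stems whose second-to-last letter is 'k' double the final consonant and add -uv; stems whose second-to-last letter is 'l' add the prefix be-; stems whose second-to-last letter is 't' add -oth.
So bemevwawr → bemevwawrob.

bemevwawrob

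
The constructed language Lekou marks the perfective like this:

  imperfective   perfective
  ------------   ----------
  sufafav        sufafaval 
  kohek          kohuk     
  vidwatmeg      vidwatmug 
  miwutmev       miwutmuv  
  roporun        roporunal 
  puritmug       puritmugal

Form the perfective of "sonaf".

sonafal

miwutmev and sufafav both end in -v yet inflect differently (miwutmuv, sufafaval), so the final letter is not what conditions the rule; the last vowel is.
"sonaf" has last vowel 'a'. The one such stem in the data (sufafav → sufafaval) adds -al, so the same rule applies.
So sonaf → sonafal.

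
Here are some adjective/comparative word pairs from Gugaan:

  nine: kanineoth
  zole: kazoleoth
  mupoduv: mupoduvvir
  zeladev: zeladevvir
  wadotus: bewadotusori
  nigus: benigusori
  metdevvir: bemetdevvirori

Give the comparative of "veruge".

kaverugeoth

nine and zeladev both have last vowel 'e' yet inflect differently (kanineoth, zeladevvir), so the last vowel is not what conditions the rule; the final letter is.
"veruge" ends in -e. The stems ending in -e (nine → kanineoth, zole → kazoleoth) add ka- … -oth around the stem.
The other patterns: stems ending in -v double the final consonant and add -ir; stems ending in -r or -s add be- … -ori around the stem.
So veruge → kaverugeoth.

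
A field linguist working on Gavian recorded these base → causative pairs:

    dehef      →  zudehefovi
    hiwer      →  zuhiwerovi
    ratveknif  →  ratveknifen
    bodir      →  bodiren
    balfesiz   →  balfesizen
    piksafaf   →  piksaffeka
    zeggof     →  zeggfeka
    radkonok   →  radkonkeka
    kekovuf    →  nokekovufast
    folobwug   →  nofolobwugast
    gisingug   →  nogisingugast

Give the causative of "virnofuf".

novirnofufast

dehef and ratveknif both end in -f yet inflect differently (zudehefovi, ratveknifen), so the final letter is not what conditions the rule; the last vowel is.
"virnofuf" has last vowel 'u'. The stems whose last vowel is 'u' (kekovuf → nokekovufast, folobwug → nofolobwugast, gisingug → nogisingugast) add no- … -ast around the stem.
The other patterns: stems whose last vowel is 'e' add zu- … -ovi around the stem; stems whose last vowel is 'i' add -en; stems whose last vowel is 'a' or 'o' delete the last vowel and add -eka.
So virnofuf → novirnofufast.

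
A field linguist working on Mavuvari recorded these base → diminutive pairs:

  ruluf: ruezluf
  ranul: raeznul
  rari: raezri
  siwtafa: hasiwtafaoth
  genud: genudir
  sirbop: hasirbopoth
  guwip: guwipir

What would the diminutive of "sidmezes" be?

hasidmezesoth

"sidmezes" begins with s-. The stems beginning with s- (sirbop → hasirbopoth, siwtafa → hasiwtafaoth) add ha- … -oth around the stem.
The other patterns: stems beginning with r- insert -ez- after the first vowel; stems beginning with g- add -ir.
So sidmezes → hasidmezesoth.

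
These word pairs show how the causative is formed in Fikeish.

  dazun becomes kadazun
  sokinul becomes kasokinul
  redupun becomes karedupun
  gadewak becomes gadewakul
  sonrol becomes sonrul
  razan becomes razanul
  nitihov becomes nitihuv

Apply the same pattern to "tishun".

redupun and razan both end in -n yet inflect differently (karedupun, razanul), so the final letter is not what conditions the rule; the last vowel is.
"tishun" has last vowel 'u'. The stems whose last vowel is 'u' (redupun → karedupun, dazun → kadazun, sokinul → kasokinul) add the prefix ka-.
So tishun → katishun.

katishun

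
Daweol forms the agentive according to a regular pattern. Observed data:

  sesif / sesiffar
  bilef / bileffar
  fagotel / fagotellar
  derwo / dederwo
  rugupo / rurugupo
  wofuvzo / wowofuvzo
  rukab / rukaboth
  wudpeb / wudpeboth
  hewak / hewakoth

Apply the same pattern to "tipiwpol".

"tipiwpol" ends in -l. The one such stem in the data (fagotel → fagotellar) doubles the final consonant and adds -ar (as do sesif, bilef), so the same rule applies.
The other patterns: stems ending in -o repeat the first consonant+vowel as a prefix; stems ending in -b or -k add -oth.
So tipiwpol → tipiwpollar.

tipiwpollar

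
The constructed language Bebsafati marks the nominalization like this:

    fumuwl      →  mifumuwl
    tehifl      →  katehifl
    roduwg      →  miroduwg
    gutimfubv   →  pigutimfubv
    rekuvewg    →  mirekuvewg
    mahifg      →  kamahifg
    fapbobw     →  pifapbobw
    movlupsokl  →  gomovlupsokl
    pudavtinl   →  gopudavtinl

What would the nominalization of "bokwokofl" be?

kabokwokofl

"bokwokofl" has second-to-last letter 'f'. The stems whose second-to-last letter is 'f' (tehifl → katehifl, mahifg → kamahifg) add the prefix ka-.
So bokwokofl → kabokwokofl.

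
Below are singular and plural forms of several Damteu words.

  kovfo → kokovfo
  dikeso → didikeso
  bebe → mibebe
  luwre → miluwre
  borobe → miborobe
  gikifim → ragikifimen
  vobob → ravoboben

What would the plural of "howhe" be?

kovfo and vobob both have last vowel 'o' yet inflect differently (kokovfo, ravoboben), so the last vowel is not what conditions the rule; the final letter is.
"howhe" ends in -e. The stems ending in -e (bebe → mibebe, luwre → miluwre, borobe → miborobe) add the prefix mi-.
The other patterns: stems ending in -o repeat the first consonant+vowel as a prefix; stems ending in -b or -m add ra- … -en around the stem.
So howhe → mihowhe.

mihowhe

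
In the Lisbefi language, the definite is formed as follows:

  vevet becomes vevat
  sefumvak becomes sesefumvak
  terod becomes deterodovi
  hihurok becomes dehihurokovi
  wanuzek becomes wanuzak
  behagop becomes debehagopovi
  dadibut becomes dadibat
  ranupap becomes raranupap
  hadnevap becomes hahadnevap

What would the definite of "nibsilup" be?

behagop and hadnevap both end in -p yet inflect differently (debehagopovi, hahadnevap), so the final letter is not what conditions the rule; the last vowel is.
"nibsilup" has last vowel 'u'. The one such stem in the data (dadibut → dadibat) changes the last vowel to 'a' (as do wanuzek, vevet), so the same rule applies.
So nibsilup → nibsilap.

nibsilap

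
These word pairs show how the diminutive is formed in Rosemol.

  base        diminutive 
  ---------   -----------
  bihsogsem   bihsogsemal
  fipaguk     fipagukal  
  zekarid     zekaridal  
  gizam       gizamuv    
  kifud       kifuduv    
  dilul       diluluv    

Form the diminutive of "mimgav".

mimgavuv

"mimgav" has 2 vowels. The stems with 2 vowels (gizam → gizamuv, kifud → kifuduv, dilul → diluluv) add -uv.
The other pattern: stems with 3 vowels add -al.
So mimgav → mimgavuv.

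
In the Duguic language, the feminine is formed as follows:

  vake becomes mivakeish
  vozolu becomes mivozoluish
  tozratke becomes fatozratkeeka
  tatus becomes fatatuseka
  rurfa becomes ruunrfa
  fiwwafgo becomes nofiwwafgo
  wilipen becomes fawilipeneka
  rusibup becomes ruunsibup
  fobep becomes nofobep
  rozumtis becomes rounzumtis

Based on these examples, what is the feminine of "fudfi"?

fobep and rusibup both end in -p yet inflect differently (nofobep, ruunsibup), so the final letter is not what conditions the rule; the first letter is.
"fudfi" begins with f-. The stems beginning with f- (fobep → nofobep, fiwwafgo → nofiwwafgo) add the prefix no-.
So fudfi → nofudfi.

nofudfi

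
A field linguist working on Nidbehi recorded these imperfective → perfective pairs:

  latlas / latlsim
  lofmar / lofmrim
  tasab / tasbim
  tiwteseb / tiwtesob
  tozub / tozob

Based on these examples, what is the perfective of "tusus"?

tusos

tasab and tiwteseb both end in -b yet inflect differently (tasbim, tiwtesob), so the final letter is not what conditions the rule; the last vowel is.
"tusus" has last vowel 'u'. The one such stem in the data (tozub → tozob) changes the last vowel to 'o' (as does tiwteseb), so the same rule applies.
The other pattern: stems whose last vowel is 'a' delete the last vowel and add -im.
So tusus → tusos.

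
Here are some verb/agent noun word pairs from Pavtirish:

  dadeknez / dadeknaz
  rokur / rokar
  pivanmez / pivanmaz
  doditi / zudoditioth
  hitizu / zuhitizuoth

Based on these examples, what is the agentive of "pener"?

hitizu and rokur both have last vowel 'u' yet inflect differently (zuhitizuoth, rokar), so the last vowel is not what conditions the rule; whether the stem ends in a vowel or a consonant is.
"pener" ends in a consonant. The stems ending in a consonant (pivanmez → pivanmaz, dadeknez → dadeknaz, rokur → rokar) change the last vowel to 'a'.
So pener → penar.

penar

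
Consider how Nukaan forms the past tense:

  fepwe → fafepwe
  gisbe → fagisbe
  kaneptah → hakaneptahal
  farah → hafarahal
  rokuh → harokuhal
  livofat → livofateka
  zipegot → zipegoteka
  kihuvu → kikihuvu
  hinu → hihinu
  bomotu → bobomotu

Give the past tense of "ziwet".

ziweteka

kaneptah and livofat both have last vowel 'a' yet inflect differently (hakaneptahal, livofateka), so the last vowel is not what conditions the rule; the final letter is.
"ziwet" ends in -t. The stems ending in -t (livofat → livofateka, zipegot → zipegoteka) add -eka.
The other patterns: stems ending in -e add the prefix fa-; stems ending in -h add ha- … -al around the stem; stems ending in -u repeat the first consonant+vowel as a prefix.
So ziwet → ziweteka.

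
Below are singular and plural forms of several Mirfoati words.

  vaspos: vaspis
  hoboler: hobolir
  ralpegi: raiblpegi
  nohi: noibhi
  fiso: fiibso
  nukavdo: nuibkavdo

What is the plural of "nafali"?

vaspos and fiso both have last vowel 'o' yet inflect differently (vaspis, fiibso), so the last vowel is not what conditions the rule; whether the stem ends in a vowel or a consonant is.
"nafali" ends in a vowel. The stems ending in a vowel (ralpegi → raiblpegi, nohi → noibhi, fiso → fiibso) insert -ib- after the first vowel.
The other pattern: stems ending in a consonant change the last vowel to 'i'.
So nafali → naibfali.

naibfali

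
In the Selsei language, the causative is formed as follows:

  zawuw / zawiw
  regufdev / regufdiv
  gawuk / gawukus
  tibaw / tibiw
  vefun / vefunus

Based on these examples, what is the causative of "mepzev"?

mepziv

"mepzev" ends in -v. The one such stem in the data (regufdev → regufdiv) changes the last vowel to 'i' (as do zawuw, tibaw), so the same rule applies.
So mepzev → mepziv.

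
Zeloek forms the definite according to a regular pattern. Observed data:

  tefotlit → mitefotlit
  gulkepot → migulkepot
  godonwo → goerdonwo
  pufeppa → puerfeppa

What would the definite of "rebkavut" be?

mirebkavut

"rebkavut" ends in a consonant. The stems ending in a consonant (tefotlit → mitefotlit, gulkepot → migulkepot) add the prefix mi-.
The other pattern: stems ending in a vowel insert -er- after the first vowel.
So rebkavut → mirebkavut.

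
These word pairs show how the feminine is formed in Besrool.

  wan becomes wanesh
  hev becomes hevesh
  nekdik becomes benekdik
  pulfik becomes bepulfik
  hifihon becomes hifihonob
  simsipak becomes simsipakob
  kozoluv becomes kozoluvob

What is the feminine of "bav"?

bavesh

wan and hifihon both end in -n yet inflect differently (wanesh, hifihonob), so the final letter is not what conditions the rule; the number of vowels is.
"bav" has 1 vowel. The stems with 1 vowel (wan → wanesh, hev → hevesh) add -esh.
The other patterns: stems with 2 vowels add the prefix be-; stems with 3 vowels add -ob.
So bav → bavesh.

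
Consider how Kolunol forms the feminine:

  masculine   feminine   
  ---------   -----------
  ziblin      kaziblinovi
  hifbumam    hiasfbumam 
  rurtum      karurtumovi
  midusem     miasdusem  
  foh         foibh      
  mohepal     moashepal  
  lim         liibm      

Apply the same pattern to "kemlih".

lim and rurtum both end in -m yet inflect differently (liibm, karurtumovi), so the final letter is not what conditions the rule; the number of vowels is.
"kemlih" has 2 vowels. The stems with 2 vowels (rurtum → karurtumovi, ziblin → kaziblinovi) add ka- … -ovi around the stem.
The other patterns: stems with 1 vowel insert -ib- after the first vowel; stems with 3 vowels insert -as- after the first vowel.
So kemlih → kakemlihovi.

kakemlihovi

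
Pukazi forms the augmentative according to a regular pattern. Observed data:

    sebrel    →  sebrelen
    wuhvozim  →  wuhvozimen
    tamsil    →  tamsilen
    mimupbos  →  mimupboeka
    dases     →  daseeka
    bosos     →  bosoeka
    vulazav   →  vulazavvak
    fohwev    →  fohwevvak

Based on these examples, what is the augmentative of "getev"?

getevvak

sebrel and dases both have last vowel 'e' yet inflect differently (sebrelen, daseeka), so the last vowel is not what conditions the rule; the final letter is.
"getev" ends in -v. The stems ending in -v (vulazav → vulazavvak, fohwev → fohwevvak) double the final consonant and add -ak.
So getev → getevvak.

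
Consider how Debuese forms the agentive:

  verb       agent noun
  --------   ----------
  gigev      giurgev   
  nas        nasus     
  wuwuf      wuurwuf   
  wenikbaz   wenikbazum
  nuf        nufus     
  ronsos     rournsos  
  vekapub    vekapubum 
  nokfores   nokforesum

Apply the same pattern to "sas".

nas and ronsos both end in -s yet inflect differently (nasus, rournsos), so the final letter is not what conditions the rule; the number of vowels is.
"sas" has 1 vowel. The stems with 1 vowel (nas → nasus, nuf → nufus) add -us.
So sas → sasus.

sasus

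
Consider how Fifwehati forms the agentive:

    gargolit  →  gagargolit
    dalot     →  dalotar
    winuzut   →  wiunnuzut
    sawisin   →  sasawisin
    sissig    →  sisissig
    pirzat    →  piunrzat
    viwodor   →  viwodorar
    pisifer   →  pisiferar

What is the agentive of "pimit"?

pipimit

gargolit and dalot both end in -t yet inflect differently (gagargolit, dalotar), so the final letter is not what conditions the rule; the last vowel is.
"pimit" has last vowel 'i'. The stems whose last vowel is 'i' (sissig → sisissig, gargolit → gagargolit, sawisin → sasawisin) repeat the first consonant+vowel as a prefix.
The other patterns: stems whose last vowel is 'e' or 'o' add -ar; stems whose last vowel is 'a' or 'u' insert -un- after the first vowel.
So pimit → pipimit.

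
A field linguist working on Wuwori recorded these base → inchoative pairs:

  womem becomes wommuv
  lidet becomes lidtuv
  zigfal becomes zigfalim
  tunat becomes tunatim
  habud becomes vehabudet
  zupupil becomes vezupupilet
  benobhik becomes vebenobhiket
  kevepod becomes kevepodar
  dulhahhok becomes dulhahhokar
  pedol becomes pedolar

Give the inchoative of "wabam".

"wabam" has last vowel 'a'. The stems whose last vowel is 'a' (zigfal → zigfalim, tunat → tunatim) add -im.
The other patterns: stems whose last vowel is 'e' delete the last vowel and add -uv; stems whose last vowel is 'i' or 'u' add ve- … -et around the stem; stems whose last vowel is 'o' add -ar.
So wabam → wabamim.

wabamim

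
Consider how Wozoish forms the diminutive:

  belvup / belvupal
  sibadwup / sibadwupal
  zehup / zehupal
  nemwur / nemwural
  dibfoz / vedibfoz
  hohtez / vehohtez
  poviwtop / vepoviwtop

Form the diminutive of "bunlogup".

belvup and poviwtop both end in -p yet inflect differently (belvupal, vepoviwtop), so the final letter is not what conditions the rule; the last vowel is.
"bunlogup" has last vowel 'u'. The stems whose last vowel is 'u' (belvup → belvupal, sibadwup → sibadwupal, zehup → zehupal) add -al.
So bunlogup → bunlogupal.

bunlogupal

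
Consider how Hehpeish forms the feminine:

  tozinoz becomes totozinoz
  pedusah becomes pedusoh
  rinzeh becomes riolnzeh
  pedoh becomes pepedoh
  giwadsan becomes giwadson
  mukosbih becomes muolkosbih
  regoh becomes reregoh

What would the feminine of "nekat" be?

nekot

"nekat" has last vowel 'a'. The stems whose last vowel is 'a' (pedusah → pedusoh, giwadsan → giwadson) change the last vowel to 'o'.
The other patterns: stems whose last vowel is 'o' repeat the first consonant+vowel as a prefix; stems whose last vowel is 'e' or 'i' insert -ol- after the first vowel.
So nekat → nekot.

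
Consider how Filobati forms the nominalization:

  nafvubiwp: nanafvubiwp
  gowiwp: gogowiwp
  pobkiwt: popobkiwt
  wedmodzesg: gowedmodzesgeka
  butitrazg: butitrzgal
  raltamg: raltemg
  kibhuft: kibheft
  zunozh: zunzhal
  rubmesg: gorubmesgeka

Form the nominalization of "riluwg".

butitrazg and rubmesg both end in -g yet inflect differently (butitrzgal, gorubmesgeka), so the final letter is not what conditions the rule; the second-to-last letter is.
"riluwg" has second-to-last letter 'w'. The stems whose second-to-last letter is 'w' (nafvubiwp → nanafvubiwp, pobkiwt → popobkiwt, gowiwp → gogowiwp) repeat the first consonant+vowel as a prefix.
The other patterns: stems whose second-to-last letter is 'z' delete the last vowel and add -al; stems whose second-to-last letter is 's' add go- … -eka around the stem; stems whose second-to-last letter is 'f' or 'm' change the last vowel to 'e'.
So riluwg → ririluwg.

ririluwg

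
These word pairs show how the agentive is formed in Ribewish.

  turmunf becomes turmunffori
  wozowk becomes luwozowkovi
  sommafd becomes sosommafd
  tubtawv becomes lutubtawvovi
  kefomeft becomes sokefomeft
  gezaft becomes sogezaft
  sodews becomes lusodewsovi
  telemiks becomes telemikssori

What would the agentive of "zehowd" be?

luzehowdovi

sodews and telemiks both end in -s yet inflect differently (lusodewsovi, telemikssori), so the final letter is not what conditions the rule; the second-to-last letter is.
"zehowd" has second-to-last letter 'w'. The stems whose second-to-last letter is 'w' (sodews → lusodewsovi, wozowk → luwozowkovi, tubtawv → lutubtawvovi) add lu- … -ovi around the stem.
The other patterns: stems whose second-to-last letter is 'f' add the prefix so-; stems whose second-to-last letter is 'k' or 'n' double the final consonant and add -ori.
So zehowd → luzehowdovi.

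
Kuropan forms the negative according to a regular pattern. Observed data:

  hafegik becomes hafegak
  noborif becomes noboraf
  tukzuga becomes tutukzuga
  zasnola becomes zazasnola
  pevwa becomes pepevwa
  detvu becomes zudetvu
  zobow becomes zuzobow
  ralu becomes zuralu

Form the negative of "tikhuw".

zasnola and zobow both begin with z- yet inflect differently (zazasnola, zuzobow), so the first letter is not what conditions the rule; the final letter is.
"tikhuw" ends in -w. The one such stem in the data (zobow → zuzobow) adds the prefix zu-, so the same rule applies.
So tikhuw → zutikhuw.

zutikhuw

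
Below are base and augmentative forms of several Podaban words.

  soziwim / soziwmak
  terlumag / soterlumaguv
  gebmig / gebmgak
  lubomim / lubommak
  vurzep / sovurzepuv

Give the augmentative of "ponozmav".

soponozmavuv

gebmig and terlumag both end in -g yet inflect differently (gebmgak, soterlumaguv), so the final letter is not what conditions the rule; the last vowel is.
"ponozmav" has last vowel 'a'. The one such stem in the data (terlumag → soterlumaguv) adds so- … -uv around the stem, so the same rule applies.
The other pattern: stems whose last vowel is 'i' delete the last vowel and add -ak.
So ponozmav → soponozmavuv.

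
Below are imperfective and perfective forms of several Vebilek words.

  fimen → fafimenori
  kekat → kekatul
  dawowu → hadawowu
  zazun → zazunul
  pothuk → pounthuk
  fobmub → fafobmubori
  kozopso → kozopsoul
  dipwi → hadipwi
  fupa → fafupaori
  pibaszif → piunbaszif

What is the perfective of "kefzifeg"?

kefzifegul

fimen and zazun both end in -n yet inflect differently (fafimenori, zazunul), so the final letter is not what conditions the rule; the first letter is.
"kefzifeg" begins with k-. The stems beginning with k- (kozopso → kozopsoul, kekat → kekatul) add -ul.
The other patterns: stems beginning with f- add fa- … -ori around the stem; stems beginning with p- insert -un- after the first vowel; stems beginning with d- add the prefix ha-.
So kefzifeg → kefzifegul.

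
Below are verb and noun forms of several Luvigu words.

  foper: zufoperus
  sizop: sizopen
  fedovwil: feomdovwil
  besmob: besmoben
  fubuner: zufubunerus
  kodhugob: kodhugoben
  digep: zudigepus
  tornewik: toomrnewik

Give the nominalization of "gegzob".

gegzoben

"gegzob" has last vowel 'o'. The stems whose last vowel is 'o' (sizop → sizopen, kodhugob → kodhugoben, besmob → besmoben) add -en.
So gegzob → gegzoben.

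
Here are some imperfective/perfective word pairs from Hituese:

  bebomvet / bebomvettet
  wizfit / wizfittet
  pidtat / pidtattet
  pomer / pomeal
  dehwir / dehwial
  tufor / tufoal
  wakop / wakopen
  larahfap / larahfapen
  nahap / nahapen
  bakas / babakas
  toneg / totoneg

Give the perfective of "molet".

"molet" ends in -t. The stems ending in -t (bebomvet → bebomvettet, wizfit → wizfittet, pidtat → pidtattet) double the final consonant and add -et.
So molet → molettet.

molettet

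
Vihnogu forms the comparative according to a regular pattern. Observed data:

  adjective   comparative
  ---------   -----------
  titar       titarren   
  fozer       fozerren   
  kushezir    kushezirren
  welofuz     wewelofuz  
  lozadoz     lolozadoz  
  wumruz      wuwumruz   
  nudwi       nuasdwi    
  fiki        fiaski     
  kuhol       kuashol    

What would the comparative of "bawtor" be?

kushezir and nudwi both have last vowel 'i' yet inflect differently (kushezirren, nuasdwi), so the last vowel is not what conditions the rule; the final letter is.
"bawtor" ends in -r. The stems ending in -r (titar → titarren, fozer → fozerren, kushezir → kushezirren) double the final consonant and add -en.
The other patterns: stems ending in -z repeat the first consonant+vowel as a prefix; stems ending in -i or -l insert -as- after the first vowel.
So bawtor → bawtorren.

bawtorren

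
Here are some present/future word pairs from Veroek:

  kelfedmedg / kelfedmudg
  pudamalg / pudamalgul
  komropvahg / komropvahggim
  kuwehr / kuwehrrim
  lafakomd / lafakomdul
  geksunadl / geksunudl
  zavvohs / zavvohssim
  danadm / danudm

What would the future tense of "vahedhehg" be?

"vahedhehg" has second-to-last letter 'h'. The stems whose second-to-last letter is 'h' (zavvohs → zavvohssim, kuwehr → kuwehrrim, komropvahg → komropvahggim) double the final consonant and add -im.
The other patterns: stems whose second-to-last letter is 'd' change the last vowel to 'u'; stems whose second-to-last letter is 'l' or 'm' add -ul.
So vahedhehg → vahedhehggim.

vahedhehggim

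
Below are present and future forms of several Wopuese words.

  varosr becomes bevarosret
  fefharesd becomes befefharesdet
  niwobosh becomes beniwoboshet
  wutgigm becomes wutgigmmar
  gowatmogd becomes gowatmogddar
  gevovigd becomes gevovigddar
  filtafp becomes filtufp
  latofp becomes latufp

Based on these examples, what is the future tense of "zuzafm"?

fefharesd and gowatmogd both end in -d yet inflect differently (befefharesdet, gowatmogddar), so the final letter is not what conditions the rule; the second-to-last letter is.
"zuzafm" has second-to-last letter 'f'. The stems whose second-to-last letter is 'f' (filtafp → filtufp, latofp → latufp) change the last vowel to 'u'.
So zuzafm → zuzufm.

zuzufm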